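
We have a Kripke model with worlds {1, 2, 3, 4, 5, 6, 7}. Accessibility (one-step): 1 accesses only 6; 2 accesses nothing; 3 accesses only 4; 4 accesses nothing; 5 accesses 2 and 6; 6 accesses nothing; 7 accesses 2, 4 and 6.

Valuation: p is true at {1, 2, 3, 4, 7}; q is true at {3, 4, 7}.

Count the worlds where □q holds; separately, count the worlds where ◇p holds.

4 and 3

For □q:
1: successors {6}; q there: 6:F. ✗
2: no successors, so □q holds vacuously. ✓
3: successors {4}; q there: 4:T. ✓
4: no successors, so □q holds vacuously. ✓
5: successors {2, 6}; q there: 2:F, 6:F. ✗
6: no successors, so □q holds vacuously. ✓
7: successors {2, 4, 6}; q there: 2:F, 4:T, 6:F. ✗
— 4 worlds.
For ◇p:
1: successors {6}; p there: 6:F. ✗
2: no successors, so ◇p fails. ✗
3: successors {4}; p there: 4:T. ✓
4: no successors, so ◇p fails. ✗
5: successors {2, 6}; p there: 2:T, 6:F. ✓
6: no successors, so ◇p fails. ✗
7: successors {2, 4, 6}; p there: 2:T, 4:T, 6:F. ✓
— 3 worlds.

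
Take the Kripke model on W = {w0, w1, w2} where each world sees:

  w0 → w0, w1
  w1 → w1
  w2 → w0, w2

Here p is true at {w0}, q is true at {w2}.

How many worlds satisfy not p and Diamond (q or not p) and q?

1

w0: not p is F, Diamond (q or not p) and q is F. ✗
w1: not p is T, Diamond (q or not p) and q is F. ✗
w2: not p is T, Diamond (q or not p) and q is T. ✓
Satisfying worlds: {w2}.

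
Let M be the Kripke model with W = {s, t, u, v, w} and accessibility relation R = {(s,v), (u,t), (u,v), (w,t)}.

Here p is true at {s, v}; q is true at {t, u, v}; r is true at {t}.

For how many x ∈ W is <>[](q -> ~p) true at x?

s: successors {v}; [](q -> ~p) there: v:T. ✓
t: no successors, so <>[](q -> ~p) fails. ✗
u: successors {t, v}; [](q -> ~p) there: t:T, v:T. ✓
v: no successors, so <>[](q -> ~p) fails. ✗
w: successors {t}; [](q -> ~p) there: t:T. ✓
Satisfying worlds: {s, u, w}.

3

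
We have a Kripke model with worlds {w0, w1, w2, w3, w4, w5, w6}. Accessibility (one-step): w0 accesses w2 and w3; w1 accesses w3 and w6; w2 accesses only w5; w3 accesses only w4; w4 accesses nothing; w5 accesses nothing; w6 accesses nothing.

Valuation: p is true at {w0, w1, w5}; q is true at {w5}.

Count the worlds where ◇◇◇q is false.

w0: successors {w2, w3}; ◇◇q there: w2:F, w3:F. ✗
w1: successors {w3, w6}; ◇◇q there: w3:F, w6:F. ✗
w2: successors {w5}; ◇◇q there: w5:F. ✗
w3: successors {w4}; ◇◇q there: w4:F. ✗
w4: no successors, so ◇◇◇q fails. ✗
w5: no successors, so ◇◇◇q fails. ✗
w6: no successors, so ◇◇◇q fails. ✗
Satisfying worlds: ∅.
So ◇◇◇q fails at the other 7 worlds.

7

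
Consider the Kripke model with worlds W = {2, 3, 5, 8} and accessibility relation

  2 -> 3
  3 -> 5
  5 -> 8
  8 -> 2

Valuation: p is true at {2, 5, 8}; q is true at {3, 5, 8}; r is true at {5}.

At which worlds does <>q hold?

{2, 3, 5}

2: successors {3}; q there: 3:T. ✓
3: successors {5}; q there: 5:T. ✓
5: successors {8}; q there: 8:T. ✓
8: successors {2}; q there: 2:F. ✗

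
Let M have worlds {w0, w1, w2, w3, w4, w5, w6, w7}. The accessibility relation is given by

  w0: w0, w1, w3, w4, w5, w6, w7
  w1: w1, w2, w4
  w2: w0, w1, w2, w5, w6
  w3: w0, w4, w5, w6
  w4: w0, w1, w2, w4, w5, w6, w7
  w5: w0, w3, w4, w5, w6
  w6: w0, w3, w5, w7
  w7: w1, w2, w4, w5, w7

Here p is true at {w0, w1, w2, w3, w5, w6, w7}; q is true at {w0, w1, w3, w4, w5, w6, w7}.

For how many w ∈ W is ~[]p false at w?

2

w0: []p is F. ✓
w1: []p is F. ✓
w2: []p is T. ✗
w3: []p is F. ✓
w4: []p is F. ✓
w5: []p is F. ✓
w6: []p is T. ✗
w7: []p is F. ✓
Satisfying worlds: {w0, w1, w3, w4, w5, w7}.
So ~[]p fails at the other 2 worlds.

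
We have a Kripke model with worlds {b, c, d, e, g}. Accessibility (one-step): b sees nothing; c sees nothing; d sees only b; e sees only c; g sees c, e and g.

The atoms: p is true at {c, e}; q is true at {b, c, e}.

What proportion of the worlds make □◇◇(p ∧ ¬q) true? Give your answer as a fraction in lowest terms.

b: no successors, so □◇◇(p ∧ ¬q) holds vacuously. ✓
c: no successors, so □◇◇(p ∧ ¬q) holds vacuously. ✓
d: successors {b}; ◇◇(p ∧ ¬q) there: b:F. ✗
e: successors {c}; ◇◇(p ∧ ¬q) there: c:F. ✗
g: successors {c, e, g}; ◇◇(p ∧ ¬q) there: c:F, e:F, g:F. ✗
That's 2 of 5 worlds, so 2/5.

2/5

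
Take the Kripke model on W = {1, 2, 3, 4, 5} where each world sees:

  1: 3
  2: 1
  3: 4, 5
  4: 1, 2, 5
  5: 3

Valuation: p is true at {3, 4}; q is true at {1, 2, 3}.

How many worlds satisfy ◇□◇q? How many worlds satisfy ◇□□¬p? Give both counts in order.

4 and 0

For ◇□◇q:
1: successors {3}; □◇q there: 3:T. ✓
2: successors {1}; □◇q there: 1:F. ✗
3: successors {4, 5}; □◇q there: 4:T, 5:F. ✓
4: successors {1, 2, 5}; □◇q there: 1:F, 2:T, 5:F. ✓
5: successors {3}; □◇q there: 3:T. ✓
— 4 worlds.
For ◇□□¬p:
1: successors {3}; □□¬p there: 3:F. ✗
2: successors {1}; □□¬p there: 1:F. ✗
3: successors {4, 5}; □□¬p there: 4:F, 5:F. ✗
4: successors {1, 2, 5}; □□¬p there: 1:F, 2:F, 5:F. ✗
5: successors {3}; □□¬p there: 3:F. ✗
— 0 worlds.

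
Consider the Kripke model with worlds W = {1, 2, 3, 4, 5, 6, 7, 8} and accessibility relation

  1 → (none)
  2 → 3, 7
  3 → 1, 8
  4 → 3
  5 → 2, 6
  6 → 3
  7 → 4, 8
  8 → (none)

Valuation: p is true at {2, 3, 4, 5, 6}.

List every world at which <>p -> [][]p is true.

{1, 3, 7, 8}

1: <>p is F, [][]p is T. ✓
2: <>p is T, [][]p is F. ✗
3: <>p is F, [][]p is T. ✓
4: <>p is T, [][]p is F. ✗
5: <>p is T, [][]p is F. ✗
6: <>p is T, [][]p is F. ✗
7: <>p is T, [][]p is T. ✓
8: <>p is F, [][]p is T. ✓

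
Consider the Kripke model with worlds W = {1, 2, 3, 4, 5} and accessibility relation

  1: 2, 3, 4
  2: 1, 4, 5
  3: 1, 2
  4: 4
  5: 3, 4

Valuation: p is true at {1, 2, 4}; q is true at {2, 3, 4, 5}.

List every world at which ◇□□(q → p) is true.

{1, 2, 4, 5}

1: successors {2, 3, 4}; □□(q → p) there: 2:F, 3:F, 4:T. ✓
2: successors {1, 4, 5}; □□(q → p) there: 1:F, 4:T, 5:T. ✓
3: successors {1, 2}; □□(q → p) there: 1:F, 2:F. ✗
4: successors {4}; □□(q → p) there: 4:T. ✓
5: successors {3, 4}; □□(q → p) there: 3:F, 4:T. ✓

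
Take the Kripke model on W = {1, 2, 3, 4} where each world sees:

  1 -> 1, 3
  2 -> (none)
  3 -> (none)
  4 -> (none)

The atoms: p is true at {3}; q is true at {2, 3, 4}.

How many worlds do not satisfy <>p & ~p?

3

1: <>p is T, ~p is T. ✓
2: <>p is F, ~p is T. ✗
3: <>p is F, ~p is F. ✗
4: <>p is F, ~p is T. ✗
Satisfying worlds: {1}.
So <>p & ~p fails at the other 3 worlds.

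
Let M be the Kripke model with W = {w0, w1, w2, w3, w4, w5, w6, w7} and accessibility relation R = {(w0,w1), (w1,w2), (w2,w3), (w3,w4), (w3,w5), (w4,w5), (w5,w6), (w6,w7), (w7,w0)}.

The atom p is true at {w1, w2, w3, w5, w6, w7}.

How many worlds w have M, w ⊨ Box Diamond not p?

w0: successors {w1}; Diamond not p there: w1:F. ✗
w1: successors {w2}; Diamond not p there: w2:F. ✗
w2: successors {w3}; Diamond not p there: w3:T. ✓
w3: successors {w4, w5}; Diamond not p there: w4:F, w5:F. ✗
w4: successors {w5}; Diamond not p there: w5:F. ✗
w5: successors {w6}; Diamond not p there: w6:F. ✗
w6: successors {w7}; Diamond not p there: w7:T. ✓
w7: successors {w0}; Diamond not p there: w0:F. ✗
Satisfying worlds: {w2, w6}.

2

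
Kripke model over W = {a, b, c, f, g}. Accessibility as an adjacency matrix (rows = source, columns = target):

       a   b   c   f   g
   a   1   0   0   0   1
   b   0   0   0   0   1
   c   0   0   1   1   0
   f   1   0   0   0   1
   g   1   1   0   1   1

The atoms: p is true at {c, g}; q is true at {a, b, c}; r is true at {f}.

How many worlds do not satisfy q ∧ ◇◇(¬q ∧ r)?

2

a: q is T, ◇◇(¬q ∧ r) is T. ✓
b: q is T, ◇◇(¬q ∧ r) is T. ✓
c: q is T, ◇◇(¬q ∧ r) is T. ✓
f: q is F, ◇◇(¬q ∧ r) is T. ✗
g: q is F, ◇◇(¬q ∧ r) is T. ✗
Satisfying worlds: {a, b, c}.
So q ∧ ◇◇(¬q ∧ r) fails at the other 2 worlds.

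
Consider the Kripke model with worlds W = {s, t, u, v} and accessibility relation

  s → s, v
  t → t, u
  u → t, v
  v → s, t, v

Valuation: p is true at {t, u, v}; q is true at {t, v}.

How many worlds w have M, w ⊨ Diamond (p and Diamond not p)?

3

s: successors {s, v}; p and Diamond not p there: s:F, v:T. ✓
t: successors {t, u}; p and Diamond not p there: t:F, u:F. ✗
u: successors {t, v}; p and Diamond not p there: t:F, v:T. ✓
v: successors {s, t, v}; p and Diamond not p there: s:F, t:F, v:T. ✓
Satisfying worlds: {s, u, v}.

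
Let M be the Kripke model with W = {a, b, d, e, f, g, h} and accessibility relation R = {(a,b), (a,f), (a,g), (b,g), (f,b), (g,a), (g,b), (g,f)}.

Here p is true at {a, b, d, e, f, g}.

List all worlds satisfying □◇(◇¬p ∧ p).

a: successors {b, f, g}; ◇(◇¬p ∧ p) there: b:F, f:F, g:F. ✗
b: successors {g}; ◇(◇¬p ∧ p) there: g:F. ✗
d: no successors, so □◇(◇¬p ∧ p) holds vacuously. ✓
e: no successors, so □◇(◇¬p ∧ p) holds vacuously. ✓
f: successors {b}; ◇(◇¬p ∧ p) there: b:F. ✗
g: successors {a, b, f}; ◇(◇¬p ∧ p) there: a:F, b:F, f:F. ✗
h: no successors, so □◇(◇¬p ∧ p) holds vacuously. ✓

{d, e, h}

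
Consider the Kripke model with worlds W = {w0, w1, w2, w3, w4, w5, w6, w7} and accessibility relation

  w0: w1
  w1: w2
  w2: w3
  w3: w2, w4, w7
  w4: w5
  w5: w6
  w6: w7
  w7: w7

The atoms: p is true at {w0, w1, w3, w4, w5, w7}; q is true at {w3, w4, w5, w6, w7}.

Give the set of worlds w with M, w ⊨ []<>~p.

w0: successors {w1}; <>~p there: w1:T. ✓
w1: successors {w2}; <>~p there: w2:F. ✗
w2: successors {w3}; <>~p there: w3:T. ✓
w3: successors {w2, w4, w7}; <>~p there: w2:F, w4:F, w7:F. ✗
w4: successors {w5}; <>~p there: w5:T. ✓
w5: successors {w6}; <>~p there: w6:F. ✗
w6: successors {w7}; <>~p there: w7:F. ✗
w7: successors {w7}; <>~p there: w7:F. ✗

{w0, w2, w4}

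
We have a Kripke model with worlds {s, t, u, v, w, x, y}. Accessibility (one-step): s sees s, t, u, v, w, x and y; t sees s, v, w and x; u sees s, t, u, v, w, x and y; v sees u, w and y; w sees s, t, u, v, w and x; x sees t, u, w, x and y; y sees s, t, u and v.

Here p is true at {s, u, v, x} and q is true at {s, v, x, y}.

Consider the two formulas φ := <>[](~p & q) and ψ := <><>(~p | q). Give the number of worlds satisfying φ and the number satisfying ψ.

0 and 7

For <>[](~p & q):
s: successors {s, t, u, v, w, x, y}; [](~p & q) there: s:F, t:F, u:F, v:F, w:F, x:F, y:F. ✗
t: successors {s, v, w, x}; [](~p & q) there: s:F, v:F, w:F, x:F. ✗
u: successors {s, t, u, v, w, x, y}; [](~p & q) there: s:F, t:F, u:F, v:F, w:F, x:F, y:F. ✗
v: successors {u, w, y}; [](~p & q) there: u:F, w:F, y:F. ✗
w: successors {s, t, u, v, w, x}; [](~p & q) there: s:F, t:F, u:F, v:F, w:F, x:F. ✗
x: successors {t, u, w, x, y}; [](~p & q) there: t:F, u:F, w:F, x:F, y:F. ✗
y: successors {s, t, u, v}; [](~p & q) there: s:F, t:F, u:F, v:F. ✗
— 0 worlds.
For <><>(~p | q):
s: successors {s, t, u, v, w, x, y}; <>(~p | q) there: s:T, t:T, u:T, v:T, w:T, x:T, y:T. ✓
t: successors {s, v, w, x}; <>(~p | q) there: s:T, v:T, w:T, x:T. ✓
u: successors {s, t, u, v, w, x, y}; <>(~p | q) there: s:T, t:T, u:T, v:T, w:T, x:T, y:T. ✓
v: successors {u, w, y}; <>(~p | q) there: u:T, w:T, y:T. ✓
w: successors {s, t, u, v, w, x}; <>(~p | q) there: s:T, t:T, u:T, v:T, w:T, x:T. ✓
x: successors {t, u, w, x, y}; <>(~p | q) there: t:T, u:T, w:T, x:T, y:T. ✓
y: successors {s, t, u, v}; <>(~p | q) there: s:T, t:T, u:T, v:T. ✓
— 7 worlds.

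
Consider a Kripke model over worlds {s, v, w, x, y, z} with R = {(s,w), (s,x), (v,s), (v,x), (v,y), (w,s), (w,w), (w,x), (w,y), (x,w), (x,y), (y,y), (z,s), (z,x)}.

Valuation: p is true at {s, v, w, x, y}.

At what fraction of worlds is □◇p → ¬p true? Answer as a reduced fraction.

s: □◇p is T, ¬p is F. ✗
v: □◇p is T, ¬p is F. ✗
w: □◇p is T, ¬p is F. ✗
x: □◇p is T, ¬p is F. ✗
y: □◇p is T, ¬p is F. ✗
z: □◇p is T, ¬p is T. ✓
That's 1 of 6 worlds, so 1/6.

1/6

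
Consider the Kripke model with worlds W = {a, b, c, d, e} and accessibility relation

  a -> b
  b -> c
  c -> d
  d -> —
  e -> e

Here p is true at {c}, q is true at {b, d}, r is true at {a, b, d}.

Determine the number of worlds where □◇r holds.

2

a: successors {b}; ◇r there: b:F. ✗
b: successors {c}; ◇r there: c:T. ✓
c: successors {d}; ◇r there: d:F. ✗
d: no successors, so □◇r holds vacuously. ✓
e: successors {e}; ◇r there: e:F. ✗
Satisfying worlds: {b, d}.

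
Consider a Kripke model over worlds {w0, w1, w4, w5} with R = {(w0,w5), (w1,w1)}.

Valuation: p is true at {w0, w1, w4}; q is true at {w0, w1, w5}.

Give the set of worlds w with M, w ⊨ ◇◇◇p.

{w1}

w0: successors {w5}; ◇◇p there: w5:F. ✗
w1: successors {w1}; ◇◇p there: w1:T. ✓
w4: no successors, so ◇◇◇p fails. ✗
w5: no successors, so ◇◇◇p fails. ✗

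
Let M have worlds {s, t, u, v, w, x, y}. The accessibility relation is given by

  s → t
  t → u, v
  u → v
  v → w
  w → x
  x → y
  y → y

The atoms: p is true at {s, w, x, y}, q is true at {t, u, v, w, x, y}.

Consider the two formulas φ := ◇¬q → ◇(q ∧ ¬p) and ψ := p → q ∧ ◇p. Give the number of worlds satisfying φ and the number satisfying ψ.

7 and 6

For ◇¬q → ◇(q ∧ ¬p):
s: ◇¬q is F, ◇(q ∧ ¬p) is T. ✓
t: ◇¬q is F, ◇(q ∧ ¬p) is T. ✓
u: ◇¬q is F, ◇(q ∧ ¬p) is T. ✓
v: ◇¬q is F, ◇(q ∧ ¬p) is F. ✓
w: ◇¬q is F, ◇(q ∧ ¬p) is F. ✓
x: ◇¬q is F, ◇(q ∧ ¬p) is F. ✓
y: ◇¬q is F, ◇(q ∧ ¬p) is F. ✓
— 7 worlds.
For p → q ∧ ◇p:
s: p is T, q ∧ ◇p is F. ✗
t: p is F, q ∧ ◇p is F. ✓
u: p is F, q ∧ ◇p is F. ✓
v: p is F, q ∧ ◇p is T. ✓
w: p is T, q ∧ ◇p is T. ✓
x: p is T, q ∧ ◇p is T. ✓
y: p is T, q ∧ ◇p is T. ✓
— 6 worlds.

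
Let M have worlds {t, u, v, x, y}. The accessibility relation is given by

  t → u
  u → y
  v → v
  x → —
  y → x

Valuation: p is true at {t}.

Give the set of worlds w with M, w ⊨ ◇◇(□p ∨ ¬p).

{t, u, v}

t: successors {u}; ◇(□p ∨ ¬p) there: u:T. ✓
u: successors {y}; ◇(□p ∨ ¬p) there: y:T. ✓
v: successors {v}; ◇(□p ∨ ¬p) there: v:T. ✓
x: no successors, so ◇◇(□p ∨ ¬p) fails. ✗
y: successors {x}; ◇(□p ∨ ¬p) there: x:F. ✗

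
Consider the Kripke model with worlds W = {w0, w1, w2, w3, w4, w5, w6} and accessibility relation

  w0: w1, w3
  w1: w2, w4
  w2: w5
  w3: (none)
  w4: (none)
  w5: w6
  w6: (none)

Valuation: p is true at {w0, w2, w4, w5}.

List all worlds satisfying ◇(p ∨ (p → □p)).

w0: successors {w1, w3}; p ∨ (p → □p) there: w1:T, w3:T. ✓
w1: successors {w2, w4}; p ∨ (p → □p) there: w2:T, w4:T. ✓
w2: successors {w5}; p ∨ (p → □p) there: w5:T. ✓
w3: no successors, so ◇(p ∨ (p → □p)) fails. ✗
w4: no successors, so ◇(p ∨ (p → □p)) fails. ✗
w5: successors {w6}; p ∨ (p → □p) there: w6:T. ✓
w6: no successors, so ◇(p ∨ (p → □p)) fails. ✗

{w0, w1, w2, w5}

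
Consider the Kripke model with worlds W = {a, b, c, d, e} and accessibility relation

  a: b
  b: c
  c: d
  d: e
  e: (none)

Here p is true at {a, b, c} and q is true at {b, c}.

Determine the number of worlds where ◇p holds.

2

a: successors {b}; p there: b:T. ✓
b: successors {c}; p there: c:T. ✓
c: successors {d}; p there: d:F. ✗
d: successors {e}; p there: e:F. ✗
e: no successors, so ◇p fails. ✗
Satisfying worlds: {a, b}.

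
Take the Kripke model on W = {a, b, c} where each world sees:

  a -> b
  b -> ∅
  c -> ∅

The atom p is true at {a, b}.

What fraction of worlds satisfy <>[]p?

1/3

a: successors {b}; []p there: b:T. ✓
b: no successors, so <>[]p fails. ✗
c: no successors, so <>[]p fails. ✗
That's 1 of 3 worlds, so 1/3.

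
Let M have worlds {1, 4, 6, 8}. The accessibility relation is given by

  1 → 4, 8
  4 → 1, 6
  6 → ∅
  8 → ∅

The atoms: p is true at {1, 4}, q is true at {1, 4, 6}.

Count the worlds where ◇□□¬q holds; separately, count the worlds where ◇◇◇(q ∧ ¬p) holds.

For ◇□□¬q:
1: successors {4, 8}; □□¬q there: 4:F, 8:T. ✓
4: successors {1, 6}; □□¬q there: 1:F, 6:T. ✓
6: no successors, so ◇□□¬q fails. ✗
8: no successors, so ◇□□¬q fails. ✗
— 2 worlds.
For ◇◇◇(q ∧ ¬p):
1: successors {4, 8}; ◇◇(q ∧ ¬p) there: 4:F, 8:F. ✗
4: successors {1, 6}; ◇◇(q ∧ ¬p) there: 1:T, 6:F. ✓
6: no successors, so ◇◇◇(q ∧ ¬p) fails. ✗
8: no successors, so ◇◇◇(q ∧ ¬p) fails. ✗
— 1 world.

2 and 1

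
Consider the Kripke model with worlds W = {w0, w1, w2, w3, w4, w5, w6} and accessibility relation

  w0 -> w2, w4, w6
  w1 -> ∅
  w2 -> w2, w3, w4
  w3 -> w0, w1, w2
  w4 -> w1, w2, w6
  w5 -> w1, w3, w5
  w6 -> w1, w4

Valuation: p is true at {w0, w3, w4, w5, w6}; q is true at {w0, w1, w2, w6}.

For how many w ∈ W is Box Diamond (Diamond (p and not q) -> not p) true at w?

w0: successors {w2, w4, w6}; Diamond (Diamond (p and not q) -> not p) there: w2:T, w4:T, w6:T. ✓
w1: no successors, so Box Diamond (Diamond (p and not q) -> not p) holds vacuously. ✓
w2: successors {w2, w3, w4}; Diamond (Diamond (p and not q) -> not p) there: w2:T, w3:T, w4:T. ✓
w3: successors {w0, w1, w2}; Diamond (Diamond (p and not q) -> not p) there: w0:T, w1:F, w2:T. ✗
w4: successors {w1, w2, w6}; Diamond (Diamond (p and not q) -> not p) there: w1:F, w2:T, w6:T. ✗
w5: successors {w1, w3, w5}; Diamond (Diamond (p and not q) -> not p) there: w1:F, w3:T, w5:T. ✗
w6: successors {w1, w4}; Diamond (Diamond (p and not q) -> not p) there: w1:F, w4:T. ✗
Satisfying worlds: {w0, w1, w2}.

3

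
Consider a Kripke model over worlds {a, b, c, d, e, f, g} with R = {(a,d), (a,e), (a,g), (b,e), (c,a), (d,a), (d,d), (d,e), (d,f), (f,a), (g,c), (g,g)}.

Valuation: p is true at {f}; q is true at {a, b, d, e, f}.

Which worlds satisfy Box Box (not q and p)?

{b, e}

a: successors {d, e, g}; Box (not q and p) there: d:F, e:T, g:F. ✗
b: successors {e}; Box (not q and p) there: e:T. ✓
c: successors {a}; Box (not q and p) there: a:F. ✗
d: successors {a, d, e, f}; Box (not q and p) there: a:F, d:F, e:T, f:F. ✗
e: no successors, so Box Box (not q and p) holds vacuously. ✓
f: successors {a}; Box (not q and p) there: a:F. ✗
g: successors {c, g}; Box (not q and p) there: c:F, g:F. ✗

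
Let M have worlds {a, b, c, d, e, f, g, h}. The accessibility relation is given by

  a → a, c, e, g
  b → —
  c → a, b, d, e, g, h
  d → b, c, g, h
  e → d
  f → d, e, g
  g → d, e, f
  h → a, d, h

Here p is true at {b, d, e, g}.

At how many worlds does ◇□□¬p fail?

6

a: successors {a, c, e, g}; □□¬p there: a:F, c:F, e:F, g:F. ✗
b: no successors, so ◇□□¬p fails. ✗
c: successors {a, b, d, e, g, h}; □□¬p there: a:F, b:T, d:F, e:F, g:F, h:F. ✓
d: successors {b, c, g, h}; □□¬p there: b:T, c:F, g:F, h:F. ✓
e: successors {d}; □□¬p there: d:F. ✗
f: successors {d, e, g}; □□¬p there: d:F, e:F, g:F. ✗
g: successors {d, e, f}; □□¬p there: d:F, e:F, f:F. ✗
h: successors {a, d, h}; □□¬p there: a:F, d:F, h:F. ✗
Satisfying worlds: {c, d}.
So ◇□□¬p fails at the other 6 worlds.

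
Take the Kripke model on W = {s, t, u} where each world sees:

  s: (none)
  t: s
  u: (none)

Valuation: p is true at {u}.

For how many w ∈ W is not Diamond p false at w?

0

s: Diamond p is F. ✓
t: Diamond p is F. ✓
u: Diamond p is F. ✓
Satisfying worlds: {s, t, u}.
So not Diamond p fails at the other 0 worlds.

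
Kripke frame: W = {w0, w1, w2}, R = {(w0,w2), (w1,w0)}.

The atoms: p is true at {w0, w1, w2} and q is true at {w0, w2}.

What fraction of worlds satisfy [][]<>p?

w0: successors {w2}; []<>p there: w2:T. ✓
w1: successors {w0}; []<>p there: w0:F. ✗
w2: no successors, so [][]<>p holds vacuously. ✓
That's 2 of 3 worlds, so 2/3.

2/3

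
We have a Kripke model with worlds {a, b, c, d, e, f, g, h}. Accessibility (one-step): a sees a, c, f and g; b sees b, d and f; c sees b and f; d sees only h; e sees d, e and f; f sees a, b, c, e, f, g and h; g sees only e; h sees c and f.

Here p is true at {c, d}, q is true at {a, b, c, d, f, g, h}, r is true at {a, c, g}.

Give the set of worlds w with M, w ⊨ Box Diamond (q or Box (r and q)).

a: successors {a, c, f, g}; Diamond (q or Box (r and q)) there: a:T, c:T, f:T, g:F. ✗
b: successors {b, d, f}; Diamond (q or Box (r and q)) there: b:T, d:T, f:T. ✓
c: successors {b, f}; Diamond (q or Box (r and q)) there: b:T, f:T. ✓
d: successors {h}; Diamond (q or Box (r and q)) there: h:T. ✓
e: successors {d, e, f}; Diamond (q or Box (r and q)) there: d:T, e:T, f:T. ✓
f: successors {a, b, c, e, f, g, h}; Diamond (q or Box (r and q)) there: a:T, b:T, c:T, e:T, f:T, g:F, h:T. ✗
g: successors {e}; Diamond (q or Box (r and q)) there: e:T. ✓
h: successors {c, f}; Diamond (q or Box (r and q)) there: c:T, f:T. ✓

{b, c, d, e, g, h}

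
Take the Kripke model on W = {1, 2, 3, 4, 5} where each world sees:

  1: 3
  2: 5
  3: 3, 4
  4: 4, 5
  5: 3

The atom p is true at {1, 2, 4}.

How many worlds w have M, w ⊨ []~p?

1: successors {3}; ~p there: 3:T. ✓
2: successors {5}; ~p there: 5:T. ✓
3: successors {3, 4}; ~p there: 3:T, 4:F. ✗
4: successors {4, 5}; ~p there: 4:F, 5:T. ✗
5: successors {3}; ~p there: 3:T. ✓
Satisfying worlds: {1, 2, 5}.

3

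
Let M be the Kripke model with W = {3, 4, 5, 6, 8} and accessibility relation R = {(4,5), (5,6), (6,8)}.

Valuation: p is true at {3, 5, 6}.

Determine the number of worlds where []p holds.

4

3: no successors, so []p holds vacuously. ✓
4: successors {5}; p there: 5:T. ✓
5: successors {6}; p there: 6:T. ✓
6: successors {8}; p there: 8:F. ✗
8: no successors, so []p holds vacuously. ✓
Satisfying worlds: {3, 4, 5, 8}.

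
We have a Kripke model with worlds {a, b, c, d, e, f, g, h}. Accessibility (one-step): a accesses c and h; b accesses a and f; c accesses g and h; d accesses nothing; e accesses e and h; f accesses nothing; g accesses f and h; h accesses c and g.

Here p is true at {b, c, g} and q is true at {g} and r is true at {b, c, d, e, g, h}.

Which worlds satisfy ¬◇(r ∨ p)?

{b, d, f}

a: ◇(r ∨ p) is T. ✗
b: ◇(r ∨ p) is F. ✓
c: ◇(r ∨ p) is T. ✗
d: ◇(r ∨ p) is F. ✓
e: ◇(r ∨ p) is T. ✗
f: ◇(r ∨ p) is F. ✓
g: ◇(r ∨ p) is T. ✗
h: ◇(r ∨ p) is T. ✗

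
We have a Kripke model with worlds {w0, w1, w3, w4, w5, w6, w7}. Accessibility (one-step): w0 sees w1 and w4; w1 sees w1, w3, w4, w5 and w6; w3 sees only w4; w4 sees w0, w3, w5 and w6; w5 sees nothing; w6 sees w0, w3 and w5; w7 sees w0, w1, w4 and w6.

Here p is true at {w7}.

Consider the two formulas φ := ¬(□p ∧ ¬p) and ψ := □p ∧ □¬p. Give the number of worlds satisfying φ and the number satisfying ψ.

For ¬(□p ∧ ¬p):
w0: □p ∧ ¬p is F. ✓
w1: □p ∧ ¬p is F. ✓
w3: □p ∧ ¬p is F. ✓
w4: □p ∧ ¬p is F. ✓
w5: □p ∧ ¬p is T. ✗
w6: □p ∧ ¬p is F. ✓
w7: □p ∧ ¬p is F. ✓
— 6 worlds.
For □p ∧ □¬p:
w0: □p is F, □¬p is T. ✗
w1: □p is F, □¬p is T. ✗
w3: □p is F, □¬p is T. ✗
w4: □p is F, □¬p is T. ✗
w5: □p is T, □¬p is T. ✓
w6: □p is F, □¬p is T. ✗
w7: □p is F, □¬p is T. ✗
— 1 world.

6 and 1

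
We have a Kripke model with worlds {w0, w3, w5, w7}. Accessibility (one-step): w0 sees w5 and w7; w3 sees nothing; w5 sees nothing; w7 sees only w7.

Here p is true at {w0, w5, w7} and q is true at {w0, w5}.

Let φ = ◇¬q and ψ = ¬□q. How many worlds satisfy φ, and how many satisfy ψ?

For ◇¬q:
w0: successors {w5, w7}; ¬q there: w5:F, w7:T. ✓
w3: no successors, so ◇¬q fails. ✗
w5: no successors, so ◇¬q fails. ✗
w7: successors {w7}; ¬q there: w7:T. ✓
— 2 worlds.
For ¬□q:
w0: □q is F. ✓
w3: □q is T. ✗
w5: □q is T. ✗
w7: □q is F. ✓
— 2 worlds.

2 and 2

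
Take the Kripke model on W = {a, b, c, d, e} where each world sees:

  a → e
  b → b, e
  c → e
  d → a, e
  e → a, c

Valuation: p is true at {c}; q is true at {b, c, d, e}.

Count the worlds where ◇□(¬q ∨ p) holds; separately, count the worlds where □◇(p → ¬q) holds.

For ◇□(¬q ∨ p):
a: successors {e}; □(¬q ∨ p) there: e:T. ✓
b: successors {b, e}; □(¬q ∨ p) there: b:F, e:T. ✓
c: successors {e}; □(¬q ∨ p) there: e:T. ✓
d: successors {a, e}; □(¬q ∨ p) there: a:F, e:T. ✓
e: successors {a, c}; □(¬q ∨ p) there: a:F, c:F. ✗
— 4 worlds.
For □◇(p → ¬q):
a: successors {e}; ◇(p → ¬q) there: e:T. ✓
b: successors {b, e}; ◇(p → ¬q) there: b:T, e:T. ✓
c: successors {e}; ◇(p → ¬q) there: e:T. ✓
d: successors {a, e}; ◇(p → ¬q) there: a:T, e:T. ✓
e: successors {a, c}; ◇(p → ¬q) there: a:T, c:T. ✓
— 5 worlds.

4 and 5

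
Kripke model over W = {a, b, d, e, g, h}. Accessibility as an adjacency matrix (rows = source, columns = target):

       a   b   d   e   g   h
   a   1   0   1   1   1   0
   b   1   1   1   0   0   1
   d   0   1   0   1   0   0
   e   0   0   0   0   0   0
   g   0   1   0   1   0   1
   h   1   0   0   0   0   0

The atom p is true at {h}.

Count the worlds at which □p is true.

a: successors {a, d, e, g}; p there: a:F, d:F, e:F, g:F. ✗
b: successors {a, b, d, h}; p there: a:F, b:F, d:F, h:T. ✗
d: successors {b, e}; p there: b:F, e:F. ✗
e: no successors, so □p holds vacuously. ✓
g: successors {b, e, h}; p there: b:F, e:F, h:T. ✗
h: successors {a}; p there: a:F. ✗
Satisfying worlds: {e}.

1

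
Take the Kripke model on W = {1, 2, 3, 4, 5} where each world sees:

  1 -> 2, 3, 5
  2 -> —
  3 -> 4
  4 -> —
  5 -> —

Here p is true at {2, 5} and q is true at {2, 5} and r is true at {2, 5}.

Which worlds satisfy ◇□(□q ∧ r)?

1: successors {2, 3, 5}; □(□q ∧ r) there: 2:T, 3:F, 5:T. ✓
2: no successors, so ◇□(□q ∧ r) fails. ✗
3: successors {4}; □(□q ∧ r) there: 4:T. ✓
4: no successors, so ◇□(□q ∧ r) fails. ✗
5: no successors, so ◇□(□q ∧ r) fails. ✗

{1, 3}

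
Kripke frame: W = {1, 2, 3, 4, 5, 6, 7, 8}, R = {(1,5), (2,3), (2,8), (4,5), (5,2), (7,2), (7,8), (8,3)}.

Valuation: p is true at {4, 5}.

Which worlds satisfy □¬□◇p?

{1, 3, 4, 5, 6, 7}

1: successors {5}; ¬□◇p there: 5:T. ✓
2: successors {3, 8}; ¬□◇p there: 3:F, 8:T. ✗
3: no successors, so □¬□◇p holds vacuously. ✓
4: successors {5}; ¬□◇p there: 5:T. ✓
5: successors {2}; ¬□◇p there: 2:T. ✓
6: no successors, so □¬□◇p holds vacuously. ✓
7: successors {2, 8}; ¬□◇p there: 2:T, 8:T. ✓
8: successors {3}; ¬□◇p there: 3:F. ✗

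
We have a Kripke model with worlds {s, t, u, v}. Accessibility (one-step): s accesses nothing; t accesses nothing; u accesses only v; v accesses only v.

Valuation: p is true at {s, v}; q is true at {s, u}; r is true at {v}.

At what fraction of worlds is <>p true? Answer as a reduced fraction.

s: no successors, so <>p fails. ✗
t: no successors, so <>p fails. ✗
u: successors {v}; p there: v:T. ✓
v: successors {v}; p there: v:T. ✓
That's 2 of 4 worlds, so 2/4 = 1/2.

1/2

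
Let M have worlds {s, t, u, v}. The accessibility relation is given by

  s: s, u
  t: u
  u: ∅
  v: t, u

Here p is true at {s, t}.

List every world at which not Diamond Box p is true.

{u}

s: Diamond Box p is T. ✗
t: Diamond Box p is T. ✗
u: Diamond Box p is F. ✓
v: Diamond Box p is T. ✗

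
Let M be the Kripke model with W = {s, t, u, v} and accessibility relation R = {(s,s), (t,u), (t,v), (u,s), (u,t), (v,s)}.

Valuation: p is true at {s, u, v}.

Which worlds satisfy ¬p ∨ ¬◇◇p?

s: ¬p is F, ¬◇◇p is F. ✗
t: ¬p is T, ¬◇◇p is F. ✓
u: ¬p is F, ¬◇◇p is F. ✗
v: ¬p is F, ¬◇◇p is F. ✗

{t}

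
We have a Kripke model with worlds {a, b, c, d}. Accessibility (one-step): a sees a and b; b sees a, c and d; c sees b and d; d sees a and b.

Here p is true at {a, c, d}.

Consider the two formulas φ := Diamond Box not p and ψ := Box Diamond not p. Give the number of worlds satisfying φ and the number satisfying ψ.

0 and 1

For Diamond Box not p:
a: successors {a, b}; Box not p there: a:F, b:F. ✗
b: successors {a, c, d}; Box not p there: a:F, c:F, d:F. ✗
c: successors {b, d}; Box not p there: b:F, d:F. ✗
d: successors {a, b}; Box not p there: a:F, b:F. ✗
— 0 worlds.
For Box Diamond not p:
a: successors {a, b}; Diamond not p there: a:T, b:F. ✗
b: successors {a, c, d}; Diamond not p there: a:T, c:T, d:T. ✓
c: successors {b, d}; Diamond not p there: b:F, d:T. ✗
d: successors {a, b}; Diamond not p there: a:T, b:F. ✗
— 1 world.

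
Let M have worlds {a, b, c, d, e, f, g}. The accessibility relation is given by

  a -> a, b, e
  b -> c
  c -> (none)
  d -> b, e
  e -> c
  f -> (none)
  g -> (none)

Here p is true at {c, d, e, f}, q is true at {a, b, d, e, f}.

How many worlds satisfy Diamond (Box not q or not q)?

4

a: successors {a, b, e}; Box not q or not q there: a:F, b:T, e:T. ✓
b: successors {c}; Box not q or not q there: c:T. ✓
c: no successors, so Diamond (Box not q or not q) fails. ✗
d: successors {b, e}; Box not q or not q there: b:T, e:T. ✓
e: successors {c}; Box not q or not q there: c:T. ✓
f: no successors, so Diamond (Box not q or not q) fails. ✗
g: no successors, so Diamond (Box not q or not q) fails. ✗
Satisfying worlds: {a, b, d, e}.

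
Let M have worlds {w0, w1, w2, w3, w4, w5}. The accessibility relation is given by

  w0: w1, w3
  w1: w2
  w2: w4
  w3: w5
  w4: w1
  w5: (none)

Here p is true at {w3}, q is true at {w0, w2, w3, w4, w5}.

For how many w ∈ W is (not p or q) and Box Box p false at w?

4

w0: not p or q is T, Box Box p is F. ✗
w1: not p or q is T, Box Box p is F. ✗
w2: not p or q is T, Box Box p is F. ✗
w3: not p or q is T, Box Box p is T. ✓
w4: not p or q is T, Box Box p is F. ✗
w5: not p or q is T, Box Box p is T. ✓
Satisfying worlds: {w3, w5}.
So (not p or q) and Box Box p fails at the other 4 worlds.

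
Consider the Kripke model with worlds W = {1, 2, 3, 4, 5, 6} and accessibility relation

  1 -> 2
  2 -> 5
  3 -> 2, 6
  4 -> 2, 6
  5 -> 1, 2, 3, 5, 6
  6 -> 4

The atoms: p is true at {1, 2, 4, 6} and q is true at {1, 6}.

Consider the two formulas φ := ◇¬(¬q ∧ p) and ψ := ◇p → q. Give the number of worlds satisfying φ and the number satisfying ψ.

4 and 3

For ◇¬(¬q ∧ p):
1: successors {2}; ¬(¬q ∧ p) there: 2:F. ✗
2: successors {5}; ¬(¬q ∧ p) there: 5:T. ✓
3: successors {2, 6}; ¬(¬q ∧ p) there: 2:F, 6:T. ✓
4: successors {2, 6}; ¬(¬q ∧ p) there: 2:F, 6:T. ✓
5: successors {1, 2, 3, 5, 6}; ¬(¬q ∧ p) there: 1:T, 2:F, 3:T, 5:T, 6:T. ✓
6: successors {4}; ¬(¬q ∧ p) there: 4:F. ✗
— 4 worlds.
For ◇p → q:
1: ◇p is T, q is T. ✓
2: ◇p is F, q is F. ✓
3: ◇p is T, q is F. ✗
4: ◇p is T, q is F. ✗
5: ◇p is T, q is F. ✗
6: ◇p is T, q is T. ✓
— 3 worlds.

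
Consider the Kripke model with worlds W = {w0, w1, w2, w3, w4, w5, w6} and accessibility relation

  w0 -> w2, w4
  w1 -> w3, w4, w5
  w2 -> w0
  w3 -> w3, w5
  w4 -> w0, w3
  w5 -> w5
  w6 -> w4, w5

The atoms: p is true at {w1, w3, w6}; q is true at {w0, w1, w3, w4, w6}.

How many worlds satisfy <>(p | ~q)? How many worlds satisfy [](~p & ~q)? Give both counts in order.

For <>(p | ~q):
w0: successors {w2, w4}; p | ~q there: w2:T, w4:F. ✓
w1: successors {w3, w4, w5}; p | ~q there: w3:T, w4:F, w5:T. ✓
w2: successors {w0}; p | ~q there: w0:F. ✗
w3: successors {w3, w5}; p | ~q there: w3:T, w5:T. ✓
w4: successors {w0, w3}; p | ~q there: w0:F, w3:T. ✓
w5: successors {w5}; p | ~q there: w5:T. ✓
w6: successors {w4, w5}; p | ~q there: w4:F, w5:T. ✓
— 6 worlds.
For [](~p & ~q):
w0: successors {w2, w4}; ~p & ~q there: w2:T, w4:F. ✗
w1: successors {w3, w4, w5}; ~p & ~q there: w3:F, w4:F, w5:T. ✗
w2: successors {w0}; ~p & ~q there: w0:F. ✗
w3: successors {w3, w5}; ~p & ~q there: w3:F, w5:T. ✗
w4: successors {w0, w3}; ~p & ~q there: w0:F, w3:F. ✗
w5: successors {w5}; ~p & ~q there: w5:T. ✓
w6: successors {w4, w5}; ~p & ~q there: w4:F, w5:T. ✗
— 1 world.

6 and 1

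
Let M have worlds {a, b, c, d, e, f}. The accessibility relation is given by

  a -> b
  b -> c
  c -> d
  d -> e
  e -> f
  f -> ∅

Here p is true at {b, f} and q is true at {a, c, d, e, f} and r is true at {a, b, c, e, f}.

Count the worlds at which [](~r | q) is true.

5

a: successors {b}; ~r | q there: b:F. ✗
b: successors {c}; ~r | q there: c:T. ✓
c: successors {d}; ~r | q there: d:T. ✓
d: successors {e}; ~r | q there: e:T. ✓
e: successors {f}; ~r | q there: f:T. ✓
f: no successors, so [](~r | q) holds vacuously. ✓
Satisfying worlds: {b, c, d, e, f}.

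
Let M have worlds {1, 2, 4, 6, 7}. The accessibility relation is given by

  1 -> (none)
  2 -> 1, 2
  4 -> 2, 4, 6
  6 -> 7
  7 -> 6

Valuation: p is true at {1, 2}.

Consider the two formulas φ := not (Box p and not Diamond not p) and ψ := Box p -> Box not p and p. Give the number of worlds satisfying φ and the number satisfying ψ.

For not (Box p and not Diamond not p):
1: Box p and not Diamond not p is T. ✗
2: Box p and not Diamond not p is T. ✗
4: Box p and not Diamond not p is F. ✓
6: Box p and not Diamond not p is F. ✓
7: Box p and not Diamond not p is F. ✓
— 3 worlds.
For Box p -> Box not p and p:
1: Box p is T, Box not p and p is T. ✓
2: Box p is T, Box not p and p is F. ✗
4: Box p is F, Box not p and p is F. ✓
6: Box p is F, Box not p and p is F. ✓
7: Box p is F, Box not p and p is F. ✓
— 4 worlds.

3 and 4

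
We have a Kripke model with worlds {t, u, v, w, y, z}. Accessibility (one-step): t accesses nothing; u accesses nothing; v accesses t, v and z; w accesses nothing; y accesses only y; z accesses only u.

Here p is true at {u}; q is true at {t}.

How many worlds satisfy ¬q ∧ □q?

2

t: ¬q is F, □q is T. ✗
u: ¬q is T, □q is T. ✓
v: ¬q is T, □q is F. ✗
w: ¬q is T, □q is T. ✓
y: ¬q is T, □q is F. ✗
z: ¬q is T, □q is F. ✗
Satisfying worlds: {u, w}.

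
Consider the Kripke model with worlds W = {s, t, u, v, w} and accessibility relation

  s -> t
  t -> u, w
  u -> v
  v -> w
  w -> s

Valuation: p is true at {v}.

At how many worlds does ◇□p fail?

s: successors {t}; □p there: t:F. ✗
t: successors {u, w}; □p there: u:T, w:F. ✓
u: successors {v}; □p there: v:F. ✗
v: successors {w}; □p there: w:F. ✗
w: successors {s}; □p there: s:F. ✗
Satisfying worlds: {t}.
So ◇□p fails at the other 4 worlds.

4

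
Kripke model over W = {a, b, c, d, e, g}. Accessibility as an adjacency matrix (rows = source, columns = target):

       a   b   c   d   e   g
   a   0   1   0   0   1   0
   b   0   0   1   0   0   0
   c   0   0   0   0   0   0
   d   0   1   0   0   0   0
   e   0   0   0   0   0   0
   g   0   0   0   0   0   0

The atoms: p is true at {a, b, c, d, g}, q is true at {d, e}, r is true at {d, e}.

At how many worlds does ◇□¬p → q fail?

2

a: ◇□¬p is T, q is F. ✗
b: ◇□¬p is T, q is F. ✗
c: ◇□¬p is F, q is F. ✓
d: ◇□¬p is F, q is T. ✓
e: ◇□¬p is F, q is T. ✓
g: ◇□¬p is F, q is F. ✓
Satisfying worlds: {c, d, e, g}.
So ◇□¬p → q fails at the other 2 worlds.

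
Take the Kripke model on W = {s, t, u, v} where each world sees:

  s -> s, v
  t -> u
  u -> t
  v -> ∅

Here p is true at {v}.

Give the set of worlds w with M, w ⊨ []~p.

s: successors {s, v}; ~p there: s:T, v:F. ✗
t: successors {u}; ~p there: u:T. ✓
u: successors {t}; ~p there: t:T. ✓
v: no successors, so []~p holds vacuously. ✓

{t, u, v}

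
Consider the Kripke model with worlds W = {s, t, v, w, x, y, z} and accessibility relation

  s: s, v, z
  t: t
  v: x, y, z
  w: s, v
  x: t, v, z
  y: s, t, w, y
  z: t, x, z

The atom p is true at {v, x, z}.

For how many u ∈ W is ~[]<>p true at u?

5

s: []<>p is T. ✗
t: []<>p is F. ✓
v: []<>p is F. ✓
w: []<>p is T. ✗
x: []<>p is F. ✓
y: []<>p is F. ✓
z: []<>p is F. ✓
Satisfying worlds: {t, v, x, y, z}.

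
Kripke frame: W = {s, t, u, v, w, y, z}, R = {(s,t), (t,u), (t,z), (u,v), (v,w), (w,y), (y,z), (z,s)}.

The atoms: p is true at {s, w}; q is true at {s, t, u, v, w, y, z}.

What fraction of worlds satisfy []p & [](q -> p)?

s: []p is F, [](q -> p) is F. ✗
t: []p is F, [](q -> p) is F. ✗
u: []p is F, [](q -> p) is F. ✗
v: []p is T, [](q -> p) is T. ✓
w: []p is F, [](q -> p) is F. ✗
y: []p is F, [](q -> p) is F. ✗
z: []p is T, [](q -> p) is T. ✓
That's 2 of 7 worlds, so 2/7.

2/7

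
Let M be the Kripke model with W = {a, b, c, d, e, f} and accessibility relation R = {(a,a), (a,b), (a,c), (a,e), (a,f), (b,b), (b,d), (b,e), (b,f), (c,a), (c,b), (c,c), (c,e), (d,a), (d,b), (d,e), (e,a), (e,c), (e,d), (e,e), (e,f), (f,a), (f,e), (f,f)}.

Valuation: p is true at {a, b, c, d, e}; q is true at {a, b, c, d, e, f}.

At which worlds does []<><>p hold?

{a, b, c, d, e, f}

a: successors {a, b, c, e, f}; <><>p there: a:T, b:T, c:T, e:T, f:T. ✓
b: successors {b, d, e, f}; <><>p there: b:T, d:T, e:T, f:T. ✓
c: successors {a, b, c, e}; <><>p there: a:T, b:T, c:T, e:T. ✓
d: successors {a, b, e}; <><>p there: a:T, b:T, e:T. ✓
e: successors {a, c, d, e, f}; <><>p there: a:T, c:T, d:T, e:T, f:T. ✓
f: successors {a, e, f}; <><>p there: a:T, e:T, f:T. ✓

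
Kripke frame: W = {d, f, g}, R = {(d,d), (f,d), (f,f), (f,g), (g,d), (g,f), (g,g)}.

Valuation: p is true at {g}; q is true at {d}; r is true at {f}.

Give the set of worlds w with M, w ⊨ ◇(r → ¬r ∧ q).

d: successors {d}; r → ¬r ∧ q there: d:T. ✓
f: successors {d, f, g}; r → ¬r ∧ q there: d:T, f:F, g:T. ✓
g: successors {d, f, g}; r → ¬r ∧ q there: d:T, f:F, g:T. ✓

{d, f, g}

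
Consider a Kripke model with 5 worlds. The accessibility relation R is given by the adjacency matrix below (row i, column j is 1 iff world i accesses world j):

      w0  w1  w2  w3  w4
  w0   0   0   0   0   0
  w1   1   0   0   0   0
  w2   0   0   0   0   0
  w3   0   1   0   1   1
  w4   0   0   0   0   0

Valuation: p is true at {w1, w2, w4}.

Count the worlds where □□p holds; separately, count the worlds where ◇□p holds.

4 and 2

For □□p:
w0: no successors, so □□p holds vacuously. ✓
w1: successors {w0}; □p there: w0:T. ✓
w2: no successors, so □□p holds vacuously. ✓
w3: successors {w1, w3, w4}; □p there: w1:F, w3:F, w4:T. ✗
w4: no successors, so □□p holds vacuously. ✓
— 4 worlds.
For ◇□p:
w0: no successors, so ◇□p fails. ✗
w1: successors {w0}; □p there: w0:T. ✓
w2: no successors, so ◇□p fails. ✗
w3: successors {w1, w3, w4}; □p there: w1:F, w3:F, w4:T. ✓
w4: no successors, so ◇□p fails. ✗
— 2 worlds.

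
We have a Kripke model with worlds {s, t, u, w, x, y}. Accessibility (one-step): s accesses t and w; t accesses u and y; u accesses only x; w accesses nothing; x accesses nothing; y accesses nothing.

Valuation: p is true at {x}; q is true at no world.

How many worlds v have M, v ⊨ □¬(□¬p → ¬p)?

s: successors {t, w}; ¬(□¬p → ¬p) there: t:F, w:F. ✗
t: successors {u, y}; ¬(□¬p → ¬p) there: u:F, y:F. ✗
u: successors {x}; ¬(□¬p → ¬p) there: x:T. ✓
w: no successors, so □¬(□¬p → ¬p) holds vacuously. ✓
x: no successors, so □¬(□¬p → ¬p) holds vacuously. ✓
y: no successors, so □¬(□¬p → ¬p) holds vacuously. ✓
Satisfying worlds: {u, w, x, y}.

4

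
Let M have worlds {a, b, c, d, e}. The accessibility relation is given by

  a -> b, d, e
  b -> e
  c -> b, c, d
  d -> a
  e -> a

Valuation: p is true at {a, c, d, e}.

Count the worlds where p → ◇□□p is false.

0

a: p is T, ◇□□p is T. ✓
b: p is F, ◇□□p is F. ✓
c: p is T, ◇□□p is T. ✓
d: p is T, ◇□□p is T. ✓
e: p is T, ◇□□p is T. ✓
Satisfying worlds: {a, b, c, d, e}.
So p → ◇□□p fails at the other 0 worlds.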